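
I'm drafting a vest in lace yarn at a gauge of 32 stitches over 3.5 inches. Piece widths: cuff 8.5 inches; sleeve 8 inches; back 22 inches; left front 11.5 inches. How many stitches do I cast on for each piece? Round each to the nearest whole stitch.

Rate = 32/3.5 = 9.143 sts per in.
cuff: 8.5 × 9.143 = 77.71 → 78.
sleeve: 8 × 9.143 = 73.14 → 73.
back: 22 × 9.143 = 201.14 → 201.
left front: 11.5 × 9.143 = 105.14 → 105.

cuff 78; sleeve 73; back 201; left front 105.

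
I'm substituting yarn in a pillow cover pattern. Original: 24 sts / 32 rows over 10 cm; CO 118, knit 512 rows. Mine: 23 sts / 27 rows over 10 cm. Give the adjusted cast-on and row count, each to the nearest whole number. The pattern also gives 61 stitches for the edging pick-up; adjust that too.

Cast on 113 stitches; work 432 rows; edging pick-up 58 stitches.

Stitches: 118 × 23/24 = 113.08 → 113.
Rows: 512 × 27/32 = 432.00 → 432.
edging pick-up: 61 × 23/24 = 58.46 → 58.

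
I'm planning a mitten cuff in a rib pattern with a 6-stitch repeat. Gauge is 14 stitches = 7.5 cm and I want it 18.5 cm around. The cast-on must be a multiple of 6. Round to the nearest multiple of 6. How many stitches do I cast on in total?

CO 36 sts.

14 / 7.5 = 1.867 sts per cm.
18.5 × 1.867 = 34.53 sts.
Nearest multiple of 6: 36.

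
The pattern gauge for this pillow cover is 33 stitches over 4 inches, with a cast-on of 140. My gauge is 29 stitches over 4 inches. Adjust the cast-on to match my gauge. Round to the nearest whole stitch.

CO 123 sts.

Scale factor = 29 / 33 = 0.879.
140 × 29 / 33 = 123.03 sts.
→ 123 sts.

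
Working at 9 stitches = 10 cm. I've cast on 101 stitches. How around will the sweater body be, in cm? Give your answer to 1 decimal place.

112.2 cm.

9 stitches / 10 cm = 0.9 stitches per cm.
101 / 0.9 = 112.22 cm.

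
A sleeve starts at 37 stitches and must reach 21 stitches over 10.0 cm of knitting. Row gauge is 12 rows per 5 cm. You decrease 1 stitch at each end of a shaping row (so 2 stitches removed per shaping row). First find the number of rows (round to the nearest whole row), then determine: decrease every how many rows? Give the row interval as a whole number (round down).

Rows = 10.0 × 2.4 = 24.0 → 24 rows.
Stitches to remove: 16 → 8 shaping rows (at 2 st each).
24 / 8 = 3.00 → every 3 rows.

Decrease every 3rd row.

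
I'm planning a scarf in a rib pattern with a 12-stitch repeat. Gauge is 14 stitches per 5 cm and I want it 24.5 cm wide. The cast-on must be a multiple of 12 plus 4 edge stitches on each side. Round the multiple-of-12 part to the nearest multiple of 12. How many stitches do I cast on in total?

14 / 5 = 2.8 sts per cm.
24.5 × 2.8 = 68.60 sts.
Less 8 edge sts → 60.60 for the repeat.
Nearest multiple of 12: 60.
Add back 8 edge sts → 68.

CO 68 sts.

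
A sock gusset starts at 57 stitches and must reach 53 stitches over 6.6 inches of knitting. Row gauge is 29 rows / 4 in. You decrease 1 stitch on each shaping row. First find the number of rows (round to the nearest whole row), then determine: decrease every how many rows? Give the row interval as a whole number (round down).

Rows = 6.6 × 7.25 = 47.8 → 48 rows.
Stitches to remove: 4 → 4 shaping rows (at 1 st each).
48 / 4 = 12.00 → every 12 rows.

Decrease every 12th row.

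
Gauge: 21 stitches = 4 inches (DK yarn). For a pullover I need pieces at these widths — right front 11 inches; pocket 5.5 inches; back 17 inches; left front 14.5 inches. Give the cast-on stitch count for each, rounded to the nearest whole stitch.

right front 58; pocket 29; back 89; left front 76.

Rate = 21/4 = 5.25 sts per in.
right front: 11 × 5.25 = 57.75 → 58.
pocket: 5.5 × 5.25 = 28.88 → 29.
back: 17 × 5.25 = 89.25 → 89.
left front: 14.5 × 5.25 = 76.12 → 76.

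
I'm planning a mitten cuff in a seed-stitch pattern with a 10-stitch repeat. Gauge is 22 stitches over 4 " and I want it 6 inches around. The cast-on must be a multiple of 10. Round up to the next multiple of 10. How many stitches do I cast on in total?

40 stitches.

22 / 4 = 5.5 sts per inch.
6 × 5.5 = 33.00 sts.
Next multiple of 10: 40.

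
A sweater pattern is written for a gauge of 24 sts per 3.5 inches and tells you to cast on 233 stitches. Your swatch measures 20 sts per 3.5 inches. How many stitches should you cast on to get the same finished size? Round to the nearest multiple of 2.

194 stitches.

Scale factor = 20 / 24 = 0.833.
233 × 20 / 24 = 194.17 sts.
→ 194 sts.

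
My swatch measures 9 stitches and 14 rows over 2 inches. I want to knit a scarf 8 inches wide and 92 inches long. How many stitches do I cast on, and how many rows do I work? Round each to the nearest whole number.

Cast on 36 stitches and work 644 rows.

Stitch gauge = 9/2 = 4.5 sts/in; 8 × 4.5 = 36.00 → 36 sts.
Row gauge = 14/2 = 7 rows/in; 92 × 7 = 644.00 → 644 rows.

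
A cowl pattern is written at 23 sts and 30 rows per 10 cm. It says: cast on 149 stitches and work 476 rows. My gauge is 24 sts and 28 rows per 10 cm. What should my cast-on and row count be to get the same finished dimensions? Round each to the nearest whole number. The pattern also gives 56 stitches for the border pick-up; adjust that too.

Cast on 155 stitches; work 444 rows; border pick-up 58 stitches.

Stitches: 149 × 24/23 = 155.48 → 155.
Rows: 476 × 28/30 = 444.27 → 444.
border pick-up: 56 × 24/23 = 58.43 → 58.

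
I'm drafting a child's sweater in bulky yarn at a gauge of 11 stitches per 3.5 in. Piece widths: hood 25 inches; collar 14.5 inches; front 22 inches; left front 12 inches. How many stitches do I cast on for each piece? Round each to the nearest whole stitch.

Rate = 11/3.5 = 3.143 sts per in.
hood: 25 × 3.143 = 78.57 → 79.
collar: 14.5 × 3.143 = 45.57 → 46.
front: 22 × 3.143 = 69.14 → 69.
left front: 12 × 3.143 = 37.71 → 38.

hood 79; collar 46; front 69; left front 38.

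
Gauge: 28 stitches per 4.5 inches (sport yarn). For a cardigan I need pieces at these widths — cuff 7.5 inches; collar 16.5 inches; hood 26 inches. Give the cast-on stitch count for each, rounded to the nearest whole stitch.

Rate = 28/4.5 = 6.222 sts per in.
cuff: 7.5 × 6.222 = 46.67 → 47.
collar: 16.5 × 6.222 = 102.67 → 103.
hood: 26 × 6.222 = 161.78 → 162.

cuff 47; collar 103; hood 162.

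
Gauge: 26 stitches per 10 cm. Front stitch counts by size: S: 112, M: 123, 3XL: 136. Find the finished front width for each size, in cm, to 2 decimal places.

26/10 = 2.6 sts per cm.
S: 112 / 2.6 = 43.077 → 43.08 cm.
M: 123 / 2.6 = 47.308 → 47.31 cm.
3XL: 136 / 2.6 = 52.308 → 52.31 cm.

S 43.08 cm; M 47.31 cm; 3XL 52.31 cm.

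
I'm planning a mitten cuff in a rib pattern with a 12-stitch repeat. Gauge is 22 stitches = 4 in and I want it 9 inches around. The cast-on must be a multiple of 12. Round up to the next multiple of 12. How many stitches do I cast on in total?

CO 60 sts.

22 / 4 = 5.5 sts per inch.
9 × 5.5 = 49.50 sts.
Next multiple of 12: 60.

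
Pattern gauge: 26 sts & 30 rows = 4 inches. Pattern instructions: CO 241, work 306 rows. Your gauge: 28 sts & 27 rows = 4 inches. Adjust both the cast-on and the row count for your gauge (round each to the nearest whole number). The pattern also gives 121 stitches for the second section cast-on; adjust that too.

Cast on 260 stitches; work 275 rows; second section cast-on 130 stitches.

Stitches: 241 × 28/26 = 259.54 → 260.
Rows: 306 × 27/30 = 275.40 → 275.
second section cast-on: 121 × 28/26 = 130.31 → 130.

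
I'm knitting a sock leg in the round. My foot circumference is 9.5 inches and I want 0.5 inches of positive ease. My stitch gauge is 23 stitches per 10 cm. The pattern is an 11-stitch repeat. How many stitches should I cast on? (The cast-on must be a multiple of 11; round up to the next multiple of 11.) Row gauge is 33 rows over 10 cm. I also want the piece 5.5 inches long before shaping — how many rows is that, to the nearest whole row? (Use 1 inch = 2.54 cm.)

Finished = 9.5 + 0.5 = 10 inches.
10 inches × 2.54 = 25.40 cm.
23/10 = 2.3 sts per cm; 25.40 × 2.3 = 58.42 sts.
Next multiple of 11 → 66.
5.5 inches = 13.97 cm; × 3.3 = 46.10 → 46 rows.

Cast on 66 stitches; work 46 rows.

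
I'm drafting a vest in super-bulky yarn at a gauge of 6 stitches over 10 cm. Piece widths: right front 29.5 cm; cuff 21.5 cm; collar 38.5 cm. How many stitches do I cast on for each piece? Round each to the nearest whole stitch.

Rate = 6/10 = 0.6 sts per cm.
right front: 29.5 × 0.6 = 17.70 → 18.
cuff: 21.5 × 0.6 = 12.90 → 13.
collar: 38.5 × 0.6 = 23.10 → 23.

right front 18; cuff 13; collar 23.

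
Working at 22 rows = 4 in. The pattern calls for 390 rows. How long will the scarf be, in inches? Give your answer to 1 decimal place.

70.9 inches.

22 rows / 4 inch = 5.5 rows per inch.
390 / 5.5 = 70.91 inches.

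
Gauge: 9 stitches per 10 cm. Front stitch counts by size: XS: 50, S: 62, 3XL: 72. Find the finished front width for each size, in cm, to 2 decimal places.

9/10 = 0.9 sts per cm.
XS: 50 / 0.9 = 55.556 → 55.56 cm.
S: 62 / 0.9 = 68.889 → 68.89 cm.
3XL: 72 / 0.9 = 80.000 → 80.00 cm.

XS 55.56 cm; S 68.89 cm; 3XL 80.00 cm.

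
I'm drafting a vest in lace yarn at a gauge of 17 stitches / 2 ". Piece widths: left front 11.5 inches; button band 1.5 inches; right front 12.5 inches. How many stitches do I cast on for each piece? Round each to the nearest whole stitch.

Rate = 17/2 = 8.5 sts per in.
left front: 11.5 × 8.5 = 97.75 → 98.
button band: 1.5 × 8.5 = 12.75 → 13.
right front: 12.5 × 8.5 = 106.25 → 106.

left front 98; button band 13; right front 106.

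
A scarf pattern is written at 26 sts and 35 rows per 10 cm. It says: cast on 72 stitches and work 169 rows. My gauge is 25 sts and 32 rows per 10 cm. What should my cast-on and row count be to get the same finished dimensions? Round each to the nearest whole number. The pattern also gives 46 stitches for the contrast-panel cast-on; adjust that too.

Stitches: 72 × 25/26 = 69.23 → 69.
Rows: 169 × 32/35 = 154.51 → 155.
contrast-panel cast-on: 46 × 25/26 = 44.23 → 44.

Cast on 69 stitches; work 155 rows; contrast-panel cast-on 44 stitches.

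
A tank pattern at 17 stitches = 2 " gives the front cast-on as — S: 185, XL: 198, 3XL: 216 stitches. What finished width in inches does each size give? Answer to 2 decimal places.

17/2 = 8.5 sts per in.
S: 185 / 8.5 = 21.765 → 21.76 in.
XL: 198 / 8.5 = 23.294 → 23.29 in.
3XL: 216 / 8.5 = 25.412 → 25.41 in.

S 21.76 inches; XL 23.29 inches; 3XL 25.41 inches.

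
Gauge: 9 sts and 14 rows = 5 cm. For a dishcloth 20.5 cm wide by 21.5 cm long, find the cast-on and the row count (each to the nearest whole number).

Stitch gauge = 9/5 = 1.8 sts/cm; 20.5 × 1.8 = 36.90 → 37 sts.
Row gauge = 14/5 = 2.8 rows/cm; 21.5 × 2.8 = 60.20 → 60 rows.

Cast on 37 stitches and work 60 rows.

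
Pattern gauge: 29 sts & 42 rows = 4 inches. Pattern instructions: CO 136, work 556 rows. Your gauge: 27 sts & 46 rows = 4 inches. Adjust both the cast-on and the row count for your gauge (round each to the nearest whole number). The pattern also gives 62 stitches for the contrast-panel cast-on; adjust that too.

Cast on 127 stitches; work 609 rows; contrast-panel cast-on 58 stitches.

Stitches: 136 × 27/29 = 126.62 → 127.
Rows: 556 × 46/42 = 608.95 → 609.
contrast-panel cast-on: 62 × 27/29 = 57.72 → 58.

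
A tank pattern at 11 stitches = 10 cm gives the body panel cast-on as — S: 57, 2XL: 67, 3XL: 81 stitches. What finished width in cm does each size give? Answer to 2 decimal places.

S 51.82 cm; 2XL 60.91 cm; 3XL 73.64 cm.

11/10 = 1.1 sts per cm.
S: 57 / 1.1 = 51.818 → 51.82 cm.
2XL: 67 / 1.1 = 60.909 → 60.91 cm.
3XL: 81 / 1.1 = 73.636 → 73.64 cm.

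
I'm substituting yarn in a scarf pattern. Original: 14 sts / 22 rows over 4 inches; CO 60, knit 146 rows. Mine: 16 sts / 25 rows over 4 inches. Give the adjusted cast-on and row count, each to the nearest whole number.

Stitches: 60 × 16/14 = 68.57 → 69.
Rows: 146 × 25/22 = 165.91 → 166.

Cast on 69 stitches; work 166 rows.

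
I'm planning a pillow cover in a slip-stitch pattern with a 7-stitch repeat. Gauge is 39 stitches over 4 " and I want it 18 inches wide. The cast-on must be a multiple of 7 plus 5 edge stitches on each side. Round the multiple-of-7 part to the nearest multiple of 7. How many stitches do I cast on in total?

39 / 4 = 9.75 sts per inch.
18 × 9.75 = 175.50 sts.
Less 10 edge sts → 165.50 for the repeat.
Nearest multiple of 7: 168.
Add back 10 edge sts → 178.

CO 178 sts.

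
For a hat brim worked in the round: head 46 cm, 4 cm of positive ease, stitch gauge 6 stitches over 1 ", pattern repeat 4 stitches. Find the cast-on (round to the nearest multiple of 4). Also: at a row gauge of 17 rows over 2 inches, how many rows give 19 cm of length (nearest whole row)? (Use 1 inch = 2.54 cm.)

Finished = 46 + 4 = 50 cm.
50 cm × 1/2.54 = 19.69 inches.
6/1 = 6 sts per in; 19.69 × 6 = 118.11 sts.
Nearest multiple of 4 → 120.
19 cm = 7.48 inches; × 8.5 = 63.58 → 64 rows.

Cast on 120 stitches; work 64 rows.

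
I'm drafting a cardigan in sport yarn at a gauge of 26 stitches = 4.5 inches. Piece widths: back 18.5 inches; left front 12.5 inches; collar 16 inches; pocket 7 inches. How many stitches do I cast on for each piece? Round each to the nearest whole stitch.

back 107; left front 72; collar 92; pocket 40.

Rate = 26/4.5 = 5.778 sts per in.
back: 18.5 × 5.778 = 106.89 → 107.
left front: 12.5 × 5.778 = 72.22 → 72.
collar: 16 × 5.778 = 92.44 → 92.
pocket: 7 × 5.778 = 40.44 → 40.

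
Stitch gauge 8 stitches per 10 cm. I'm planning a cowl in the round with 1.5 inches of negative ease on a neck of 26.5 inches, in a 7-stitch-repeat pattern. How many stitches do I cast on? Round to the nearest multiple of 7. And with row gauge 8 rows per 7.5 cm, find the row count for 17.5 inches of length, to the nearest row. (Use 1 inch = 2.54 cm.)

Finished = 26.5 − 1.5 = 25 inches.
25 inches × 2.54 = 63.50 cm.
8/10 = 0.8 sts per cm; 63.50 × 0.8 = 50.80 sts.
Nearest multiple of 7 → 49.
17.5 inches = 44.45 cm; × 1.067 = 47.41 → 47 rows.

Cast on 49 stitches; work 47 rows.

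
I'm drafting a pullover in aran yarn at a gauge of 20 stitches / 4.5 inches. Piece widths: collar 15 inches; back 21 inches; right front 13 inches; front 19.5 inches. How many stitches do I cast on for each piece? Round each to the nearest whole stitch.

collar 67; back 93; right front 58; front 87.

Rate = 20/4.5 = 4.444 sts per in.
collar: 15 × 4.444 = 66.67 → 67.
back: 21 × 4.444 = 93.33 → 93.
right front: 13 × 4.444 = 57.78 → 58.
front: 19.5 × 4.444 = 86.67 → 87.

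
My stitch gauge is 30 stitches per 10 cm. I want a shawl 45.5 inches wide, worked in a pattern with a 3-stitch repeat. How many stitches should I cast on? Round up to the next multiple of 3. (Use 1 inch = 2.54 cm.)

Cast on 348 stitches.

45.5 in = 45.5 × 2.54 = 115.57 cm.
30 / 10 = 3 sts/cm.
115.57 × 3 = 346.71 sts.
→ 348.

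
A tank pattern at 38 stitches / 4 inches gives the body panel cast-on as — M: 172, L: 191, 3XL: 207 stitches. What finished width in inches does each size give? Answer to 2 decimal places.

M 18.11 inches; L 20.11 inches; 3XL 21.79 inches.

38/4 = 9.5 sts per in.
M: 172 / 9.5 = 18.105 → 18.11 in.
L: 191 / 9.5 = 20.105 → 20.11 in.
3XL: 207 / 9.5 = 21.789 → 21.79 in.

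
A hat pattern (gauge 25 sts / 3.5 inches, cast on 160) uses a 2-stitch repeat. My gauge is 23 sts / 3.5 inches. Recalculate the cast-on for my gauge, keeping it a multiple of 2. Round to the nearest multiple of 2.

Cast on 148 stitches.

160 × 23 / 25 = 147.20.
Nearest multiple of 2: 148.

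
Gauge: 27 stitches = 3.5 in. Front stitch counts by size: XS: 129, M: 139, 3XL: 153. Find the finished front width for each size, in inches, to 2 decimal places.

27/3.5 = 7.714 sts per in.
XS: 129 / 7.714 = 16.722 → 16.72 in.
M: 139 / 7.714 = 18.019 → 18.02 in.
3XL: 153 / 7.714 = 19.833 → 19.83 in.

XS 16.72 inches; M 18.02 inches; 3XL 19.83 inches.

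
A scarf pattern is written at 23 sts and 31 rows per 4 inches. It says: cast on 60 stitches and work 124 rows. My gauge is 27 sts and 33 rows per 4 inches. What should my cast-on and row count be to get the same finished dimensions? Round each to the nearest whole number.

Cast on 70 stitches; work 132 rows.

Stitches: 60 × 27/23 = 70.43 → 70.
Rows: 124 × 33/31 = 132.00 → 132.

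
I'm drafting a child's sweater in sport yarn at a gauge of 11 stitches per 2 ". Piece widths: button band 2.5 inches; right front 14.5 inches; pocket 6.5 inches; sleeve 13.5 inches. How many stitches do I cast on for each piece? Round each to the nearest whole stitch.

Rate = 11/2 = 5.5 sts per in.
button band: 2.5 × 5.5 = 13.75 → 14.
right front: 14.5 × 5.5 = 79.75 → 80.
pocket: 6.5 × 5.5 = 35.75 → 36.
sleeve: 13.5 × 5.5 = 74.25 → 74.

button band 14; right front 80; pocket 36; sleeve 74.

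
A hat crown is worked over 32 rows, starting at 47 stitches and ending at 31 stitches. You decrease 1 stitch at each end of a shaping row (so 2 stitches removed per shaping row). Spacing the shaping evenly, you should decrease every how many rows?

Stitches to remove: |31 − 47| = 16.
Shaping rows needed: 16 / 2 = 8.
32 rows / 8 = every 4 rows.

Decrease every 4th row.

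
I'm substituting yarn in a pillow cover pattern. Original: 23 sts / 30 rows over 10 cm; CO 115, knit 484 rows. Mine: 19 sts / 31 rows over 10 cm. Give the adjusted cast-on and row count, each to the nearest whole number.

Stitches: 115 × 19/23 = 95.00 → 95.
Rows: 484 × 31/30 = 500.13 → 500.

Cast on 95 stitches; work 500 rows.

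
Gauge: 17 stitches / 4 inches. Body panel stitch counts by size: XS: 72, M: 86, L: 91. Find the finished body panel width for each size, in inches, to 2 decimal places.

17/4 = 4.25 sts per in.
XS: 72 / 4.25 = 16.941 → 16.94 in.
M: 86 / 4.25 = 20.235 → 20.24 in.
L: 91 / 4.25 = 21.412 → 21.41 in.

XS 16.94 inches; M 20.24 inches; L 21.41 inches.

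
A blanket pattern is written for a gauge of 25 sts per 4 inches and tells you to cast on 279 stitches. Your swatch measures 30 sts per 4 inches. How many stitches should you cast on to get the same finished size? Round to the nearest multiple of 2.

334 stitches.

Scale factor = 30 / 25 = 1.200.
279 × 30 / 25 = 334.80 sts.
→ 334 sts.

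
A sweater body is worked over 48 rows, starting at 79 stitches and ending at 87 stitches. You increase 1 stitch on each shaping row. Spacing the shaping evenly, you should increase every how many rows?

Stitches to add: |87 − 79| = 8.
Shaping rows needed: 8 / 1 = 8.
48 rows / 8 = every 6 rows.

Increase every 6th row.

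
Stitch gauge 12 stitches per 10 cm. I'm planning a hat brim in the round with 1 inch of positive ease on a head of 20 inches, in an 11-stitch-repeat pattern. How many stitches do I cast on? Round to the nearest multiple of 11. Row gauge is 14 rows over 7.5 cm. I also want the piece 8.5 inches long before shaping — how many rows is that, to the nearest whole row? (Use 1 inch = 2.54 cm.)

Cast on 66 stitches; work 40 rows.

Finished = 20 + 1 = 21 inches.
21 inches × 2.54 = 53.34 cm.
12/10 = 1.2 sts per cm; 53.34 × 1.2 = 64.01 sts.
Nearest multiple of 11 → 66.
8.5 inches = 21.59 cm; × 1.867 = 40.30 → 40 rows.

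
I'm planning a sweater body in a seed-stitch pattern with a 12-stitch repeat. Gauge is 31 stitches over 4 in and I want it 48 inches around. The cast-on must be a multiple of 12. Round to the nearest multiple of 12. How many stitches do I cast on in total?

372 stitches.

31 / 4 = 7.75 sts per inch.
48 × 7.75 = 372.00 sts.
Nearest multiple of 12: 372.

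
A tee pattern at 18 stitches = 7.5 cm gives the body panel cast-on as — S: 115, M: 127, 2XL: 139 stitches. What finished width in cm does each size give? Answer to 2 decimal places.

18/7.5 = 2.4 sts per cm.
S: 115 / 2.4 = 47.917 → 47.92 cm.
M: 127 / 2.4 = 52.917 → 52.92 cm.
2XL: 139 / 2.4 = 57.917 → 57.92 cm.

S 47.92 cm; M 52.92 cm; 2XL 57.92 cm.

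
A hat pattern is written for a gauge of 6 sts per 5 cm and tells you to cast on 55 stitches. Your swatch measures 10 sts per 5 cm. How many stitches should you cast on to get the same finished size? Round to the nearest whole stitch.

Scale factor = 10 / 6 = 1.667.
55 × 10 / 6 = 91.67 sts.
→ 92 sts.

CO 92 sts.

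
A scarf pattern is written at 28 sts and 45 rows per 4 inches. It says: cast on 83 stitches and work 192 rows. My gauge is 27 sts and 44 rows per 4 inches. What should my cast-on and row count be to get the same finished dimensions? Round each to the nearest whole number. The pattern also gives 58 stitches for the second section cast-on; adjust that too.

Stitches: 83 × 27/28 = 80.04 → 80.
Rows: 192 × 44/45 = 187.73 → 188.
second section cast-on: 58 × 27/28 = 55.93 → 56.

Cast on 80 stitches; work 188 rows; second section cast-on 56 stitches.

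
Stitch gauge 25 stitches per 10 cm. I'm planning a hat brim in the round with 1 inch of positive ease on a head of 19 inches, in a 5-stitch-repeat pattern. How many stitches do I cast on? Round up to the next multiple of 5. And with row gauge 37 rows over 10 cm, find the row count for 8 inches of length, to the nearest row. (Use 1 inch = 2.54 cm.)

Cast on 130 stitches; work 75 rows.

Finished = 19 + 1 = 20 inches.
20 inches × 2.54 = 50.80 cm.
25/10 = 2.5 sts per cm; 50.80 × 2.5 = 127.00 sts.
Next multiple of 5 → 130.
8 inches = 20.32 cm; × 3.7 = 75.18 → 75 rows.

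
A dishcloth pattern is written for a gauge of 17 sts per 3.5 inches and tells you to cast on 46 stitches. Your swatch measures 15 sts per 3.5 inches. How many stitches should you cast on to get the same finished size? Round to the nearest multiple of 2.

40 stitches.

Scale factor = 15 / 17 = 0.882.
46 × 15 / 17 = 40.59 sts.
→ 40 sts.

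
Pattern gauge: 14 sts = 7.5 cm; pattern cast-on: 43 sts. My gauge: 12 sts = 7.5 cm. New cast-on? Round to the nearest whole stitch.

Scale factor = 12 / 14 = 0.857.
43 × 12 / 14 = 36.86 sts.
→ 37 sts.

37 stitches.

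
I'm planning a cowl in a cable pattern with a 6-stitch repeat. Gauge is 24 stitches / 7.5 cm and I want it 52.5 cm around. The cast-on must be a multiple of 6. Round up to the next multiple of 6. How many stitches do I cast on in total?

24 / 7.5 = 3.2 sts per cm.
52.5 × 3.2 = 168.00 sts.
Next multiple of 6: 168.

Cast on 168 stitches.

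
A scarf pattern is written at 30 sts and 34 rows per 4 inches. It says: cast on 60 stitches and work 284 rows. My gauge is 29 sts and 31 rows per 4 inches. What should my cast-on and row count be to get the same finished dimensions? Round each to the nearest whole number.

Stitches: 60 × 29/30 = 58.00 → 58.
Rows: 284 × 31/34 = 258.94 → 259.

Cast on 58 stitches; work 259 rows.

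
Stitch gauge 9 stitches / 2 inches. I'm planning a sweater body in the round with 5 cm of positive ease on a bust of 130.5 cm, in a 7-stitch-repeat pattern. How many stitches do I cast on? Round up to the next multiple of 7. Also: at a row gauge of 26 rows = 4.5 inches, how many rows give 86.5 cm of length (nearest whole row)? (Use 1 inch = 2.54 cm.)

Finished = 130.5 + 5 = 135.5 cm.
135.5 cm × 1/2.54 = 53.35 inches.
9/2 = 4.5 sts per in; 53.35 × 4.5 = 240.06 sts.
Next multiple of 7 → 245.
86.5 cm = 34.06 inches; × 5.778 = 196.76 → 197 rows.

Cast on 245 stitches; work 197 rows.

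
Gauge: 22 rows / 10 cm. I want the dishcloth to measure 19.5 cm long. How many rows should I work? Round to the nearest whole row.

Work 43 rows.

22 rows / 10 cm = 2.2 rows per cm.
19.5 × 2.2 = 42.90 rows.
Round to nearest → 43.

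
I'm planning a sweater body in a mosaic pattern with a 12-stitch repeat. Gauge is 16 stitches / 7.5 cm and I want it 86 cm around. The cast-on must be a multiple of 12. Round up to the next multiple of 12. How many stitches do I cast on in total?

16 / 7.5 = 2.133 sts per cm.
86 × 2.133 = 183.47 sts.
Next multiple of 12: 192.

Cast on 192 stitches.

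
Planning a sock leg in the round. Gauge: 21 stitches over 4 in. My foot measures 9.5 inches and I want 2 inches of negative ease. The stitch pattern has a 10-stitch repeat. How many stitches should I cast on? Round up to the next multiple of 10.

Finished = 9.5 − 2 = 7.5 inches.
21 / 4 = 5.25 sts/in.
7.5 × 5.25 = 39.38 sts.
Next multiple of 10: 40.

40 stitches.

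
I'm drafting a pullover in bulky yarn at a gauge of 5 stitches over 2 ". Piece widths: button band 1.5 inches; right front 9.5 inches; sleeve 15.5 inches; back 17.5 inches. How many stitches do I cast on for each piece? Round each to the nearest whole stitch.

Rate = 5/2 = 2.5 sts per in.
button band: 1.5 × 2.5 = 3.75 → 4.
right front: 9.5 × 2.5 = 23.75 → 24.
sleeve: 15.5 × 2.5 = 38.75 → 39.
back: 17.5 × 2.5 = 43.75 → 44.

button band 4; right front 24; sleeve 39; back 44.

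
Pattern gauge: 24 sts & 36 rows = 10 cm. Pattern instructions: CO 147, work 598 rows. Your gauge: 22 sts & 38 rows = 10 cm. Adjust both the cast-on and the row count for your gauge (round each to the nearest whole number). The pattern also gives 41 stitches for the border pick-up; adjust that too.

Stitches: 147 × 22/24 = 134.75 → 135.
Rows: 598 × 38/36 = 631.22 → 631.
border pick-up: 41 × 22/24 = 37.58 → 38.

Cast on 135 stitches; work 631 rows; border pick-up 38 stitches.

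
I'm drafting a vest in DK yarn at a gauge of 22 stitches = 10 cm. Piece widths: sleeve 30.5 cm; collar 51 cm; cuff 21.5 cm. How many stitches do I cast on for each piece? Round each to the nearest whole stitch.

Rate = 22/10 = 2.2 sts per cm.
sleeve: 30.5 × 2.2 = 67.10 → 67.
collar: 51 × 2.2 = 112.20 → 112.
cuff: 21.5 × 2.2 = 47.30 → 47.

sleeve 67; collar 112; cuff 47.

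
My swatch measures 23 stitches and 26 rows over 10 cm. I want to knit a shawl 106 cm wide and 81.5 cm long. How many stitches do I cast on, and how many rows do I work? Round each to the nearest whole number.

Stitch gauge = 23/10 = 2.3 sts/cm; 106 × 2.3 = 243.80 → 244 sts.
Row gauge = 26/10 = 2.6 rows/cm; 81.5 × 2.6 = 211.90 → 212 rows.

Cast on 244 stitches and work 212 rows.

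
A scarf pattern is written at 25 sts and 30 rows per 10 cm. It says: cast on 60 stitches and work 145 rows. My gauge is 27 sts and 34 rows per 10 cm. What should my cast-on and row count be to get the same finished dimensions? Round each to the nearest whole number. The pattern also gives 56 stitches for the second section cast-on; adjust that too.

Cast on 65 stitches; work 164 rows; second section cast-on 60 stitches.

Stitches: 60 × 27/25 = 64.80 → 65.
Rows: 145 × 34/30 = 164.33 → 164.
second section cast-on: 56 × 27/25 = 60.48 → 60.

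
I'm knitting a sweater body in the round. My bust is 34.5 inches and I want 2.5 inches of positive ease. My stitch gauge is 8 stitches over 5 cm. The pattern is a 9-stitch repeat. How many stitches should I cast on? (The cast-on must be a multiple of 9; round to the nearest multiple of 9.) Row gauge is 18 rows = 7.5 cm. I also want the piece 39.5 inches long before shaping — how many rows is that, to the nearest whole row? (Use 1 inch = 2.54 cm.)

Finished = 34.5 + 2.5 = 37 inches.
37 inches × 2.54 = 93.98 cm.
8/5 = 1.6 sts per cm; 93.98 × 1.6 = 150.37 sts.
Nearest multiple of 9 → 153.
39.5 inches = 100.33 cm; × 2.4 = 240.79 → 241 rows.

Cast on 153 stitches; work 241 rows.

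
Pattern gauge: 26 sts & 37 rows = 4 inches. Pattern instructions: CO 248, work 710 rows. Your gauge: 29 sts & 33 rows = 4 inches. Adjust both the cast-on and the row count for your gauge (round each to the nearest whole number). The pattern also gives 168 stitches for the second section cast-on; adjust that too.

Stitches: 248 × 29/26 = 276.62 → 277.
Rows: 710 × 33/37 = 633.24 → 633.
second section cast-on: 168 × 29/26 = 187.38 → 187.

Cast on 277 stitches; work 633 rows; second section cast-on 187 stitches.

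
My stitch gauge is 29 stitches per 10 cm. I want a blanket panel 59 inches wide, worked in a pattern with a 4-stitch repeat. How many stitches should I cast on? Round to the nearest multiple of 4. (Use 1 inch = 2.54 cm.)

CO 436 sts.

59 in = 59 × 2.54 = 149.86 cm.
29 / 10 = 2.9 sts/cm.
149.86 × 2.9 = 434.59 sts.
→ 436.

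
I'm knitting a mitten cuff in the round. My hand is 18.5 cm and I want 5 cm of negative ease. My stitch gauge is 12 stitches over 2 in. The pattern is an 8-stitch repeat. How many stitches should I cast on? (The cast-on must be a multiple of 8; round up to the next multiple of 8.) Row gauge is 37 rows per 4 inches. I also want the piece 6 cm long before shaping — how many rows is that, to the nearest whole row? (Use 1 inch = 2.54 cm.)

Finished = 18.5 − 5 = 13.5 cm.
13.5 cm × 1/2.54 = 5.31 inches.
12/2 = 6 sts per in; 5.31 × 6 = 31.89 sts.
Next multiple of 8 → 32.
6 cm = 2.36 inches; × 9.25 = 21.85 → 22 rows.

Cast on 32 stitches; work 22 rows.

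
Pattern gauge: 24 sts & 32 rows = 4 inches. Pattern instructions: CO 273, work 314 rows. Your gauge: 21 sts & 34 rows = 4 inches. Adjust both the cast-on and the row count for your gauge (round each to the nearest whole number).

Cast on 239 stitches; work 334 rows.

Stitches: 273 × 21/24 = 238.88 → 239.
Rows: 314 × 34/32 = 333.62 → 334.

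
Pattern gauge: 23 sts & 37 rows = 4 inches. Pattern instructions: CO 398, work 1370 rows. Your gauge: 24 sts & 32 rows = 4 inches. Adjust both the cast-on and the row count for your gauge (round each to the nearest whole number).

Stitches: 398 × 24/23 = 415.30 → 415.
Rows: 1370 × 32/37 = 1184.86 → 1185.

Cast on 415 stitches; work 1185 rows.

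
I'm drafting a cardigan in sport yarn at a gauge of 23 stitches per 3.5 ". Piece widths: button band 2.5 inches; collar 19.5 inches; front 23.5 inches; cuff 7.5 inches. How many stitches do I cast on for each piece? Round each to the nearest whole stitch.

button band 16; collar 128; front 154; cuff 49.

Rate = 23/3.5 = 6.571 sts per in.
button band: 2.5 × 6.571 = 16.43 → 16.
collar: 19.5 × 6.571 = 128.14 → 128.
front: 23.5 × 6.571 = 154.43 → 154.
cuff: 7.5 × 6.571 = 49.29 → 49.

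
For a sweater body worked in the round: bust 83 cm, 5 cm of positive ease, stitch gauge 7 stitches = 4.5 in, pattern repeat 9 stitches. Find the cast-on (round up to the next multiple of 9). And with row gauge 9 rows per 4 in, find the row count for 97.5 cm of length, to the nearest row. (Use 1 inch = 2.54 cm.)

Cast on 54 stitches; work 86 rows.

Finished = 83 + 5 = 88 cm.
88 cm × 1/2.54 = 34.65 inches.
7/4.5 = 1.556 sts per in; 34.65 × 1.556 = 53.89 sts.
Next multiple of 9 → 54.
97.5 cm = 38.39 inches; × 2.25 = 86.37 → 86 rows.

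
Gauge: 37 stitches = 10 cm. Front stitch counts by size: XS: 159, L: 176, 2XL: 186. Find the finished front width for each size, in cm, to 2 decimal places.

37/10 = 3.7 sts per cm.
XS: 159 / 3.7 = 42.973 → 42.97 cm.
L: 176 / 3.7 = 47.568 → 47.57 cm.
2XL: 186 / 3.7 = 50.270 → 50.27 cm.

XS 42.97 cm; L 47.57 cm; 2XL 50.27 cm.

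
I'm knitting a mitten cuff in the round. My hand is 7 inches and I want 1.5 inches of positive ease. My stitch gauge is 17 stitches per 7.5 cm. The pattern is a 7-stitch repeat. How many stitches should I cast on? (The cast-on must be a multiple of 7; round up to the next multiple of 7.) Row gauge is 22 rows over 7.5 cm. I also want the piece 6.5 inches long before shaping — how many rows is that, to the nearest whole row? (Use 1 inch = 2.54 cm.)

Cast on 49 stitches; work 48 rows.

Finished = 7 + 1.5 = 8.5 inches.
8.5 inches × 2.54 = 21.59 cm.
17/7.5 = 2.267 sts per cm; 21.59 × 2.267 = 48.94 sts.
Next multiple of 7 → 49.
6.5 inches = 16.51 cm; × 2.933 = 48.43 → 48 rows.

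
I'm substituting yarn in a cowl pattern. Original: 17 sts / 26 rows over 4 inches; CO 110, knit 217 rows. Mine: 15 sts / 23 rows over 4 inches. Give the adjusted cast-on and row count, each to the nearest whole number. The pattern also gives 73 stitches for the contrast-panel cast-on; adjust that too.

Stitches: 110 × 15/17 = 97.06 → 97.
Rows: 217 × 23/26 = 191.96 → 192.
contrast-panel cast-on: 73 × 15/17 = 64.41 → 64.

Cast on 97 stitches; work 192 rows; contrast-panel cast-on 64 stitches.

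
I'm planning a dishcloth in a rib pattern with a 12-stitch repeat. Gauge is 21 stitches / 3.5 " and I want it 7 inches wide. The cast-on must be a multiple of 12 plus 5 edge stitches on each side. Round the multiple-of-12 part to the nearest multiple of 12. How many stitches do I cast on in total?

21 / 3.5 = 6 sts per inch.
7 × 6 = 42.00 sts.
Less 10 edge sts → 32.00 for the repeat.
Nearest multiple of 12: 36.
Add back 10 edge sts → 46.

46 stitches.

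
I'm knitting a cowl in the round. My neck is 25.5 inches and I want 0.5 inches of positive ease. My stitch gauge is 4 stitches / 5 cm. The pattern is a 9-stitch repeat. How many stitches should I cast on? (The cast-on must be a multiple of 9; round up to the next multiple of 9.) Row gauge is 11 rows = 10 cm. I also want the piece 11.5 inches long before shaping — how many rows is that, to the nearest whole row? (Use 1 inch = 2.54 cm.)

Cast on 54 stitches; work 32 rows.

Finished = 25.5 + 0.5 = 26 inches.
26 inches × 2.54 = 66.04 cm.
4/5 = 0.8 sts per cm; 66.04 × 0.8 = 52.83 sts.
Next multiple of 9 → 54.
11.5 inches = 29.21 cm; × 1.1 = 32.13 → 32 rows.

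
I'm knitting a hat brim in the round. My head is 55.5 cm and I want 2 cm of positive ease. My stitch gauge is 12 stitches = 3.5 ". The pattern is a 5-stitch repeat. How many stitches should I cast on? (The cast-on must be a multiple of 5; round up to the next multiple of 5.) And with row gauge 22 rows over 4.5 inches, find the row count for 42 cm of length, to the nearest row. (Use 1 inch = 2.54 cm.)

Finished = 55.5 + 2 = 57.5 cm.
57.5 cm × 1/2.54 = 22.64 inches.
12/3.5 = 3.429 sts per in; 22.64 × 3.429 = 77.62 sts.
Next multiple of 5 → 80.
42 cm = 16.54 inches; × 4.889 = 80.84 → 81 rows.

Cast on 80 stitches; work 81 rows.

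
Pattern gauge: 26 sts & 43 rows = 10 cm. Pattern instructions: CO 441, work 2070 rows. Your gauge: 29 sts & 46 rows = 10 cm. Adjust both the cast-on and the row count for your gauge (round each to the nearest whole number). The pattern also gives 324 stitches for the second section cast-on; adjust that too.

Stitches: 441 × 29/26 = 491.88 → 492.
Rows: 2070 × 46/43 = 2214.42 → 2214.
second section cast-on: 324 × 29/26 = 361.38 → 361.

Cast on 492 stitches; work 2214 rows; second section cast-on 361 stitches.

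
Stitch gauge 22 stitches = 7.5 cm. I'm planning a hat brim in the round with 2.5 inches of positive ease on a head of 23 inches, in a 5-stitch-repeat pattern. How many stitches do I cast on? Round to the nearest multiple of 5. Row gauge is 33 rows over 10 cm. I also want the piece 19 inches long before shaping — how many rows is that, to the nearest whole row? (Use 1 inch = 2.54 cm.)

Finished = 23 + 2.5 = 25.5 inches.
25.5 inches × 2.54 = 64.77 cm.
22/7.5 = 2.933 sts per cm; 64.77 × 2.933 = 189.99 sts.
Nearest multiple of 5 → 190.
19 inches = 48.26 cm; × 3.3 = 159.26 → 159 rows.

Cast on 190 stitches; work 159 rows.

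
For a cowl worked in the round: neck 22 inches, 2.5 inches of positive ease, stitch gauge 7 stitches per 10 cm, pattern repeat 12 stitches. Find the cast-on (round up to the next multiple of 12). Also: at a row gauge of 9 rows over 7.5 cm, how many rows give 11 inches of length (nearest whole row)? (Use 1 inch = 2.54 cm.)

Cast on 48 stitches; work 34 rows.

Finished = 22 + 2.5 = 24.5 inches.
24.5 inches × 2.54 = 62.23 cm.
7/10 = 0.7 sts per cm; 62.23 × 0.7 = 43.56 sts.
Next multiple of 12 → 48.
11 inches = 27.94 cm; × 1.2 = 33.53 → 34 rows.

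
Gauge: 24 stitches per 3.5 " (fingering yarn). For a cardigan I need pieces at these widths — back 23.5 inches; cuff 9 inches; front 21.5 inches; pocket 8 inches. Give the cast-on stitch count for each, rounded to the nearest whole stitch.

back 161; cuff 62; front 147; pocket 55.

Rate = 24/3.5 = 6.857 sts per in.
back: 23.5 × 6.857 = 161.14 → 161.
cuff: 9 × 6.857 = 61.71 → 62.
front: 21.5 × 6.857 = 147.43 → 147.
pocket: 8 × 6.857 = 54.86 → 55.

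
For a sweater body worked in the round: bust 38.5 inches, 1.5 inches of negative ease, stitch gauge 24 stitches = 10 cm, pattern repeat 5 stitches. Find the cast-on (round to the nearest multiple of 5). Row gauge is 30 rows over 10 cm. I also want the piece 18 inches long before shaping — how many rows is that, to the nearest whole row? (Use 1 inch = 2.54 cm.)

Cast on 225 stitches; work 137 rows.

Finished = 38.5 − 1.5 = 37 inches.
37 inches × 2.54 = 93.98 cm.
24/10 = 2.4 sts per cm; 93.98 × 2.4 = 225.55 sts.
Nearest multiple of 5 → 225.
18 inches = 45.72 cm; × 3 = 137.16 → 137 rows.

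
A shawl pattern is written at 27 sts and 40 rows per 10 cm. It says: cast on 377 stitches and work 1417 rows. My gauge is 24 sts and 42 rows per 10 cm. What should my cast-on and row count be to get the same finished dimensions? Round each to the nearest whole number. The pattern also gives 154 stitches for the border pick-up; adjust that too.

Cast on 335 stitches; work 1488 rows; border pick-up 137 stitches.

Stitches: 377 × 24/27 = 335.11 → 335.
Rows: 1417 × 42/40 = 1487.85 → 1488.
border pick-up: 154 × 24/27 = 136.89 → 137.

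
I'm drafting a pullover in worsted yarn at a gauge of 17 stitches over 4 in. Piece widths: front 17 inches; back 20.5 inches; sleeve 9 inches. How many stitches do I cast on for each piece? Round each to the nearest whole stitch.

Rate = 17/4 = 4.25 sts per in.
front: 17 × 4.25 = 72.25 → 72.
back: 20.5 × 4.25 = 87.12 → 87.
sleeve: 9 × 4.25 = 38.25 → 38.

front 72; back 87; sleeve 38.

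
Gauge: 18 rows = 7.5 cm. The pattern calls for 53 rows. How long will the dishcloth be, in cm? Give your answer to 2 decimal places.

18 rows / 7.5 cm = 2.4 rows per cm.
53 / 2.4 = 22.083 cm.

22.08 cm.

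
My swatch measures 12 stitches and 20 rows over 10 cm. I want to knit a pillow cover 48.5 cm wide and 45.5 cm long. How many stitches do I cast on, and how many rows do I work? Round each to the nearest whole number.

Cast on 58 stitches and work 91 rows.

Stitch gauge = 12/10 = 1.2 sts/cm; 48.5 × 1.2 = 58.20 → 58 sts.
Row gauge = 20/10 = 2 rows/cm; 45.5 × 2 = 91.00 → 91 rows.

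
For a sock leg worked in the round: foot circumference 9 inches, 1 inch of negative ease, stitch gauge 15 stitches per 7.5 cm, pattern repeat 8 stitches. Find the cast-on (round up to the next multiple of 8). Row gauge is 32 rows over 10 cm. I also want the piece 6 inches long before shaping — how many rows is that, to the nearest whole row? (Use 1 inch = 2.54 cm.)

Finished = 9 − 1 = 8 inches.
8 inches × 2.54 = 20.32 cm.
15/7.5 = 2 sts per cm; 20.32 × 2 = 40.64 sts.
Next multiple of 8 → 48.
6 inches = 15.24 cm; × 3.2 = 48.77 → 49 rows.

Cast on 48 stitches; work 49 rows.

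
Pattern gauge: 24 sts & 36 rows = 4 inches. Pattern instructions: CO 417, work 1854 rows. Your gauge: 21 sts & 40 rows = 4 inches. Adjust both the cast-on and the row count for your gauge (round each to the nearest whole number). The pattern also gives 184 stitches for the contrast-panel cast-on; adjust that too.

Stitches: 417 × 21/24 = 364.88 → 365.
Rows: 1854 × 40/36 = 2060.00 → 2060.
contrast-panel cast-on: 184 × 21/24 = 161.00 → 161.

Cast on 365 stitches; work 2060 rows; contrast-panel cast-on 161 stitches.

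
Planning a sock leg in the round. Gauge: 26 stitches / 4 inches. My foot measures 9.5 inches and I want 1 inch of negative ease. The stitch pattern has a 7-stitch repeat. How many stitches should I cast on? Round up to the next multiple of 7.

Finished = 9.5 − 1 = 8.5 inches.
26 / 4 = 6.5 sts/in.
8.5 × 6.5 = 55.25 sts.
Next multiple of 7: 56.

56 stitches.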